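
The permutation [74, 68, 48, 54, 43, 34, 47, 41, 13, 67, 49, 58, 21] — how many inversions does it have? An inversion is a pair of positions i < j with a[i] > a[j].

There are 52 inversions.

Element-by-element contributions:
74 → 68, 48, 54, 43, 34, 47, 41, 13, 67, 49, 58, 21 → 12
68 → 48, 54, 43, 34, 47, 41, 13, 67, 49, 58, 21 → 11
48 → 43, 34, 47, 41, 13, 21 → 6
54 → 43, 34, 47, 41, 13, 49, 21 → 7
43 → 34, 41, 13, 21 → 4
34 → 13, 21 → 2
47 → 41, 13, 21 → 3
41 → 13, 21 → 2
13 → none → 0
67 → 49, 58, 21 → 3
49 → 21 → 1
58 → 21 → 1
21 → none → 0
Sum: 12 + 11 + 6 + 7 + 4 + 2 + 3 + 2 + 0 + 3 + 1 + 1 + 0 = 52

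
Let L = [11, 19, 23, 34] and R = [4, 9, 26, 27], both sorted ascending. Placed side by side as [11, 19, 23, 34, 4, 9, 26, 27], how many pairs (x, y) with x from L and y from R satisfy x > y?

Count, for every r in R, how many entries of L exceed r:
r = 4: 11, 19, 23, 34 → 4
r = 9: 11, 19, 23, 34 → 4
r = 26: 34 → 1
r = 27: 34 → 1
Cross-inversions: 4 + 4 + 1 + 1 = 10

10 split inversions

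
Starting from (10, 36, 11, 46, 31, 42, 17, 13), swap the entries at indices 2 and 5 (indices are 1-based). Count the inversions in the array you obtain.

Positions 2 and 5 hold 36 and 31; after swapping, the array is [10, 31, 11, 46, 36, 42, 17, 13].
For each element, count later entries that are smaller:
10 → none → 0
31 → 11, 17, 13 → 3
11 → none → 0
46 → 36, 42, 17, 13 → 4
36 → 17, 13 → 2
42 → 17, 13 → 2
17 → 13 → 1
13 → none → 0
Sum: 0 + 3 + 0 + 4 + 2 + 2 + 1 + 0 = 12

12 inversions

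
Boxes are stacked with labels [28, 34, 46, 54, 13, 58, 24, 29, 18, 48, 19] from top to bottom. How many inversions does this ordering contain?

There are 30 inversions.

Sweep left to right; for each value list the smaller values that follow it:
28 → 13, 24, 18, 19 → 4
34 → 13, 24, 29, 18, 19 → 5
46 → 13, 24, 29, 18, 19 → 5
54 → 13, 24, 29, 18, 48, 19 → 6
13 → none → 0
58 → 24, 29, 18, 48, 19 → 5
24 → 18, 19 → 2
29 → 18, 19 → 2
18 → none → 0
48 → 19 → 1
19 → none → 0
Sum: 4 + 5 + 5 + 6 + 0 + 5 + 2 + 2 + 0 + 1 + 0 = 30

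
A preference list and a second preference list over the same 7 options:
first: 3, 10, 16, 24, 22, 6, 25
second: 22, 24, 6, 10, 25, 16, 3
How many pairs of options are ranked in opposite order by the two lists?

Assign each item its position (1..7) in the first ordering, then rewrite the second ordering as that position sequence:
positions: 3→1, 10→2, 16→3, 24→4, 22→5, 6→6, 25→7
second ordering as positions: [5, 4, 6, 2, 7, 3, 1]
Discordant pairs = inversions in this position sequence.
5: 4, 2, 3, 1 → 4
4: 2, 3, 1 → 3
6: 2, 3, 1 → 3
2: 1 → 1
7: 3, 1 → 2
3: 1 → 1
1: 0
Total: 4 + 3 + 3 + 1 + 2 + 1 + 0 = 14

14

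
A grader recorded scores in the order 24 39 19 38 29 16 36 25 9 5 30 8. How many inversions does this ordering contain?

46

Sweep left to right; for each value list the smaller values that follow it:
24 → 19, 16, 9, 5, 8 → 5
39 → 19, 38, 29, 16, 36, 25, 9, 5, 30, 8 → 10
19 → 16, 9, 5, 8 → 4
38 → 29, 16, 36, 25, 9, 5, 30, 8 → 8
29 → 16, 25, 9, 5, 8 → 5
16 → 9, 5, 8 → 3
36 → 25, 9, 5, 30, 8 → 5
25 → 9, 5, 8 → 3
9 → 5, 8 → 2
5 → none → 0
30 → 8 → 1
8 → none → 0
Sum: 5 + 10 + 4 + 8 + 5 + 3 + 5 + 3 + 2 + 0 + 1 + 0 = 46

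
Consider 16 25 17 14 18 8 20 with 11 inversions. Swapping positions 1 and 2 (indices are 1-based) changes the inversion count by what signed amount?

Positions 1 and 2 hold 16 and 25; after swapping, the array is [25, 16, 17, 14, 18, 8, 20].
Sweep left to right; for each value list the smaller values that follow it:
25: 6
16: 2
17: 2
14: 1
18: 1
8: 0
20: 0
Sum: 6 + 2 + 2 + 1 + 1 + 0 + 0 = 12
Change: 12 − 11 = +1

+1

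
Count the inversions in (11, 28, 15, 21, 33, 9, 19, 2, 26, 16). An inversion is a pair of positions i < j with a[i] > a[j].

Sweep left to right; for each value list the smaller values that follow it:
11: 2
28: 7
15: 2
21: 4
33: 5
9: 1
19: 2
2: 0
26: 1
16: 0
Sum: 2 + 7 + 2 + 4 + 5 + 1 + 2 + 0 + 1 + 0 = 24

24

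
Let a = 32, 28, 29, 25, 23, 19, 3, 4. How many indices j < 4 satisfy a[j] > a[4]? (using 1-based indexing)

The element at index 4 is 25.
Elements before it: 32, 28, 29
Those larger than 25: 32, 28, 29

3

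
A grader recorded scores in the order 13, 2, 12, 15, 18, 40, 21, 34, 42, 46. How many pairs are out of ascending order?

Element-by-element contributions:
13 → 2, 12 → 2
2 → none → 0
12 → none → 0
15 → none → 0
18 → none → 0
40 → 21, 34 → 2
21 → none → 0
34 → none → 0
42 → none → 0
46 → none → 0
Sum: 2 + 0 + 0 + 0 + 0 + 2 + 0 + 0 + 0 + 0 = 4

4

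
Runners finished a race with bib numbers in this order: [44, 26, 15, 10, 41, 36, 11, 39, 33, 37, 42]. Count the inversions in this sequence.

24

For each element, count later entries that are smaller:
44 → 26, 15, 10, 41, 36, 11, 39, 33, 37, 42 → 10
26 → 15, 10, 11 → 3
15 → 10, 11 → 2
10 → none → 0
41 → 36, 11, 39, 33, 37 → 5
36 → 11, 33 → 2
11 → none → 0
39 → 33, 37 → 2
33 → none → 0
37 → none → 0
42 → none → 0
Sum: 10 + 3 + 2 + 0 + 5 + 2 + 0 + 2 + 0 + 0 + 0 = 24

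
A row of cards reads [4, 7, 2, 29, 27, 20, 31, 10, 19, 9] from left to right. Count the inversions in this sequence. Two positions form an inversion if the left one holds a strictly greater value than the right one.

19

Element-by-element contributions:
4 → 2 → 1
7 → 2 → 1
2 → none → 0
29 → 27, 20, 10, 19, 9 → 5
27 → 20, 10, 19, 9 → 4
20 → 10, 19, 9 → 3
31 → 10, 19, 9 → 3
10 → 9 → 1
19 → 9 → 1
9 → none → 0
Sum: 1 + 1 + 0 + 5 + 4 + 3 + 3 + 1 + 1 + 0 = 19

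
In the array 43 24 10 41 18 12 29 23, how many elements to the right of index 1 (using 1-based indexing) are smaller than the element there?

The element at index 1 is 43.
Elements after it: 24, 10, 41, 18, 12, 29, 23
Those smaller than 43: 24, 10, 41, 18, 12, 29, 23

7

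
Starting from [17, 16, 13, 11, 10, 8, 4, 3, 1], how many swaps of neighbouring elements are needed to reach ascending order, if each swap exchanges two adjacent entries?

36

The minimum number of adjacent swaps to sort an array equals its inversion count, since every such swap removes exactly one inversion.
Count inversions — for each element, later elements that are smaller:
17: 16, 13, 11, 10, 8, 4, 3, 1 → 8
16: 13, 11, 10, 8, 4, 3, 1 → 7
13: 11, 10, 8, 4, 3, 1 → 6
11: 10, 8, 4, 3, 1 → 5
10: 8, 4, 3, 1 → 4
8: 4, 3, 1 → 3
4: 3, 1 → 2
3: 1 → 1
1: none → 0
Total inversions: 8 + 7 + 6 + 5 + 4 + 3 + 2 + 1 + 0 = 36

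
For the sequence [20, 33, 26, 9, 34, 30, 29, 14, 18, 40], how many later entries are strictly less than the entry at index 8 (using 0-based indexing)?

The element at index 8 is 18.
Elements after it: 40
None of them are smaller than 18.

0 such elements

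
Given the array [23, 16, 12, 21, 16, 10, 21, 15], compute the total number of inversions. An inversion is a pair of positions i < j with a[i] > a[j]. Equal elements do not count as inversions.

17 inversions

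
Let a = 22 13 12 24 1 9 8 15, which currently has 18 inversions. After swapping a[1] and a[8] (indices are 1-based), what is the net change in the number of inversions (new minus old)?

-1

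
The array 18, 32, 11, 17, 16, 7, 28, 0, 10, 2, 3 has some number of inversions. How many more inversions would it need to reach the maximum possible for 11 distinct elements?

13 inversions short

Maximum inversions for 11 distinct elements is C(11, 2) = 11·10/2 = 55.
Current inversions — for each element, count later smaller elements:
18: 8
32: 9
11: 5
17: 6
16: 5
7: 3
28: 4
0: 0
10: 2
2: 0
3: 0
Current total: 8 + 9 + 5 + 6 + 5 + 3 + 4 + 0 + 2 + 0 + 0 = 42
Shortfall: 55 − 42 = 13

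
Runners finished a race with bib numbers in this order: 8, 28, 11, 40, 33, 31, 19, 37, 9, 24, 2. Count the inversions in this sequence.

Count, for each position, how many later elements it exceeds:
8 → 2 → 1
28 → 11, 19, 9, 24, 2 → 5
11 → 9, 2 → 2
40 → 33, 31, 19, 37, 9, 24, 2 → 7
33 → 31, 19, 9, 24, 2 → 5
31 → 19, 9, 24, 2 → 4
19 → 9, 2 → 2
37 → 9, 24, 2 → 3
9 → 2 → 1
24 → 2 → 1
2 → none → 0
Sum: 1 + 5 + 2 + 7 + 5 + 4 + 2 + 3 + 1 + 1 + 0 = 31

31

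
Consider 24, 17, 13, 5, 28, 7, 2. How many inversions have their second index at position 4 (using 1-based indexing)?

3

The element at index 4 is 5.
Elements before it: 24, 17, 13
Those larger than 5: 24, 17, 13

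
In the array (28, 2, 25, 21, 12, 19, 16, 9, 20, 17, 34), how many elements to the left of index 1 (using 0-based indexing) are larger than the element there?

1

The element at index 1 is 2.
Elements before it: 28
Those larger than 2: 28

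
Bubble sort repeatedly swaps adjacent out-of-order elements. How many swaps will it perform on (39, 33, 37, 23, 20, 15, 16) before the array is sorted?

Swaps: 19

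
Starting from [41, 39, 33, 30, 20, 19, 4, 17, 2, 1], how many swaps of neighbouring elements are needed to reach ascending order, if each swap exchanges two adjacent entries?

The minimum number of adjacent swaps to sort an array equals its inversion count, since every such swap removes exactly one inversion.
Count inversions — for each element, later elements that are smaller:
41: 39, 33, 30, 20, 19, 4, 17, 2, 1 → 9
39: 33, 30, 20, 19, 4, 17, 2, 1 → 8
33: 30, 20, 19, 4, 17, 2, 1 → 7
30: 20, 19, 4, 17, 2, 1 → 6
20: 19, 4, 17, 2, 1 → 5
19: 4, 17, 2, 1 → 4
4: 2, 1 → 2
17: 2, 1 → 2
2: 1 → 1
1: none → 0
Total inversions: 9 + 8 + 7 + 6 + 5 + 4 + 2 + 2 + 1 + 0 = 44

44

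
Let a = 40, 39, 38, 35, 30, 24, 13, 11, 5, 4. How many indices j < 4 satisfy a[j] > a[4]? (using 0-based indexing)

4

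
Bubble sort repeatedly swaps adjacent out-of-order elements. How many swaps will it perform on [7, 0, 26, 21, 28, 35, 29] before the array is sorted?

Each adjacent swap fixes exactly one inversion, so the minimum swap count equals the number of inversions.
Count inversions — for each element, later elements that are smaller:
7: 0 → 1
0: none → 0
26: 21 → 1
21: none → 0
28: none → 0
35: 29 → 1
29: none → 0
Total inversions: 1 + 0 + 1 + 0 + 0 + 1 + 0 = 3

There are 3 swaps.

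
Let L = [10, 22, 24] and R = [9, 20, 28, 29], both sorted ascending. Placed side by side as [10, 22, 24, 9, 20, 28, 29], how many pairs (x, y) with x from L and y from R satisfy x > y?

Split inversions: 5

For each element r of the right run, count left-run elements greater than r:
r = 9: 10, 22, 24 → 3
r = 20: 22, 24 → 2
r = 28: none → 0
r = 29: none → 0
Cross-inversions: 3 + 2 + 0 + 0 = 5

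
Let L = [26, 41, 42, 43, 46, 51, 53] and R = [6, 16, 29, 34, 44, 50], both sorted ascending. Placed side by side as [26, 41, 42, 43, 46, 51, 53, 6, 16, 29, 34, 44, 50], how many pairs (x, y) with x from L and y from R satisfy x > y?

Count, for every r in R, how many entries of L exceed r:
r = 6: 26, 41, 42, 43, 46, 51, 53 → 7
r = 16: 26, 41, 42, 43, 46, 51, 53 → 7
r = 29: 41, 42, 43, 46, 51, 53 → 6
r = 34: 41, 42, 43, 46, 51, 53 → 6
r = 44: 46, 51, 53 → 3
r = 50: 51, 53 → 2
Cross-inversions: 7 + 7 + 6 + 6 + 3 + 2 = 31

31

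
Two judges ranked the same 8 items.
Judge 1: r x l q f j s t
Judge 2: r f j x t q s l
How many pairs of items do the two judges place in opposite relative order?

11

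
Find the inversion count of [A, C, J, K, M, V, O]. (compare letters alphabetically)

1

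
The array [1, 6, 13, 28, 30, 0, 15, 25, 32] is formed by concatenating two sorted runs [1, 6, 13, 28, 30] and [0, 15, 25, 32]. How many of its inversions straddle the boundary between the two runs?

9 cross-inversions

For each element r of the right run, count left-run elements greater than r:
r = 0: 1, 6, 13, 28, 30 → 5
r = 15: 28, 30 → 2
r = 25: 28, 30 → 2
r = 32: none → 0
Cross-inversions: 5 + 2 + 2 + 0 = 9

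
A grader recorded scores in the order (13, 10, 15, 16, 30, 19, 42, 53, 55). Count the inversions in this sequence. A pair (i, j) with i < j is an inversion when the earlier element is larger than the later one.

2 inversions

Sweep left to right; for each value list the smaller values that follow it:
13: 1
10: 0
15: 0
16: 0
30: 1
19: 0
42: 0
53: 0
55: 0
Sum: 1 + 0 + 0 + 0 + 1 + 0 + 0 + 0 + 0 = 2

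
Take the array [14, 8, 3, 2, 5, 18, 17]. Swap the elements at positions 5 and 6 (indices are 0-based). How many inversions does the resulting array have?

Inversions: 8

Positions 5 and 6 hold 18 and 17; after swapping, the array is [14, 8, 3, 2, 5, 17, 18].
Count, for each position, how many later elements it exceeds:
14: 4
8: 3
3: 1
2: 0
5: 0
17: 0
18: 0
Sum: 4 + 3 + 1 + 0 + 0 + 0 + 0 = 8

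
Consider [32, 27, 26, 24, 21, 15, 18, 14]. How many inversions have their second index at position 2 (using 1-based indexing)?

1

The element at index 2 is 27.
Elements before it: 32
Those larger than 27: 32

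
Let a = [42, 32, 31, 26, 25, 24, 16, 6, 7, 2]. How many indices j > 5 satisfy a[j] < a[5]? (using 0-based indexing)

4

The element at index 5 is 24.
Elements after it: 16, 6, 7, 2
Those smaller than 24: 16, 6, 7, 2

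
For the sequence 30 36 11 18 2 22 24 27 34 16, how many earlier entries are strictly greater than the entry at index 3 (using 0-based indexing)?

2 such elements

The element at index 3 is 18.
Elements before it: 30, 36, 11
Those larger than 18: 30, 36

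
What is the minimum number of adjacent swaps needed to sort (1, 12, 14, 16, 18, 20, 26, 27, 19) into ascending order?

The minimum number of adjacent swaps to sort an array equals its inversion count, since every such swap removes exactly one inversion.
Count inversions — for each element, later elements that are smaller:
1: none → 0
12: none → 0
14: none → 0
16: none → 0
18: none → 0
20: 19 → 1
26: 19 → 1
27: 19 → 1
19: none → 0
Total inversions: 0 + 0 + 0 + 0 + 0 + 1 + 1 + 1 + 0 = 3

There are 3 adjacent swaps.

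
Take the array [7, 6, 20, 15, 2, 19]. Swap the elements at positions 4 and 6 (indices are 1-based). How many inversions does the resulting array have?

8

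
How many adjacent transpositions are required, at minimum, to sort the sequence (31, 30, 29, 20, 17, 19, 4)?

Swaps: 20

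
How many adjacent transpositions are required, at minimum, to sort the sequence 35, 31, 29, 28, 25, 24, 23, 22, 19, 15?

45

The minimum number of adjacent swaps to sort an array equals its inversion count, since every such swap removes exactly one inversion.
Count inversions — for each element, later elements that are smaller:
35: 31, 29, 28, 25, 24, 23, 22, 19, 15 → 9
31: 29, 28, 25, 24, 23, 22, 19, 15 → 8
29: 28, 25, 24, 23, 22, 19, 15 → 7
28: 25, 24, 23, 22, 19, 15 → 6
25: 24, 23, 22, 19, 15 → 5
24: 23, 22, 19, 15 → 4
23: 22, 19, 15 → 3
22: 19, 15 → 2
19: 15 → 1
15: none → 0
Total inversions: 9 + 8 + 7 + 6 + 5 + 4 + 3 + 2 + 1 + 0 = 45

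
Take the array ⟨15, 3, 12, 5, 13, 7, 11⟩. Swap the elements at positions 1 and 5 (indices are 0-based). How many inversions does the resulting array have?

14

Positions 1 and 5 hold 3 and 7; after swapping, the array is [15, 7, 12, 5, 13, 3, 11].
Count, for each position, how many later elements it exceeds:
15: 6
7: 2
12: 3
5: 1
13: 2
3: 0
11: 0
Sum: 6 + 2 + 3 + 1 + 2 + 0 + 0 = 14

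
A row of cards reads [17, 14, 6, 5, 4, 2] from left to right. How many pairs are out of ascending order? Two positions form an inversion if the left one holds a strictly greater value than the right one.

15

Element-by-element contributions:
17: 5
14: 4
6: 3
5: 2
4: 1
2: 0
Sum: 5 + 4 + 3 + 2 + 1 + 0 = 15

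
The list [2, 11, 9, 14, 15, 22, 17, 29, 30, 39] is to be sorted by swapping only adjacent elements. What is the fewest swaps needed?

2

The minimum number of adjacent swaps to sort an array equals its inversion count, since every such swap removes exactly one inversion.
Count inversions — for each element, later elements that are smaller:
2: none → 0
11: 9 → 1
9: none → 0
14: none → 0
15: none → 0
22: 17 → 1
17: none → 0
29: none → 0
30: none → 0
39: none → 0
Total inversions: 0 + 1 + 0 + 0 + 0 + 1 + 0 + 0 + 0 + 0 = 2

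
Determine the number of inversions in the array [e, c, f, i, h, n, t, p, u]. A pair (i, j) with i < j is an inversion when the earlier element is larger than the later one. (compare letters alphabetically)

Count, for each position, how many later elements it exceeds:
e: 1
c: 0
f: 0
i: 1
h: 0
n: 0
t: 1
p: 0
u: 0
Sum: 1 + 0 + 0 + 1 + 0 + 0 + 1 + 0 + 0 = 3

3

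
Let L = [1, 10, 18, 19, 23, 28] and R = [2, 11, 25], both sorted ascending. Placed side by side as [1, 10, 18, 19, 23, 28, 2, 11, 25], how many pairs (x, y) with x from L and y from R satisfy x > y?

There are 10 cross-inversions.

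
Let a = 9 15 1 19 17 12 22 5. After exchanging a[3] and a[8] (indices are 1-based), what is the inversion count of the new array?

There are 13 inversions.

Positions 3 and 8 hold 1 and 5; after swapping, the array is [9, 15, 5, 19, 17, 12, 22, 1].
For each element, count later entries that are smaller:
9: 2
15: 3
5: 1
19: 3
17: 2
12: 1
22: 1
1: 0
Sum: 2 + 3 + 1 + 3 + 2 + 1 + 1 + 0 = 13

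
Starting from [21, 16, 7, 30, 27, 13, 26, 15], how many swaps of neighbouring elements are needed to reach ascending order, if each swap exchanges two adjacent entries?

Minimum adjacent swaps = number of inversions (each swap of adjacent out-of-order elements removes one inversion and no swap can remove more).
Count inversions — for each element, later elements that are smaller:
21: 16, 7, 13, 15 → 4
16: 7, 13, 15 → 3
7: none → 0
30: 27, 13, 26, 15 → 4
27: 13, 26, 15 → 3
13: none → 0
26: 15 → 1
15: none → 0
Total inversions: 4 + 3 + 0 + 4 + 3 + 0 + 1 + 0 = 15

15 adjacent swaps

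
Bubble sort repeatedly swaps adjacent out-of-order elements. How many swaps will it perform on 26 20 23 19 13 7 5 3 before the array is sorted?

27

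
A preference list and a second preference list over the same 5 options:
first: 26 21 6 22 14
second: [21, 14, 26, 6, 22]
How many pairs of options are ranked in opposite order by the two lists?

4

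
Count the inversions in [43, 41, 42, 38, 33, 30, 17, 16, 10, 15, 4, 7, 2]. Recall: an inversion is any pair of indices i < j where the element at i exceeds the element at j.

75

For each element, count later entries that are smaller:
43: 12
41: 10
42: 10
38: 9
33: 8
30: 7
17: 6
16: 5
10: 3
15: 3
4: 1
7: 1
2: 0
Sum: 12 + 10 + 10 + 9 + 8 + 7 + 6 + 5 + 3 + 3 + 1 + 1 + 0 = 75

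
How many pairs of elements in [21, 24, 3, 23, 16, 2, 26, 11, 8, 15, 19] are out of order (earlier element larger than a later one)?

31

Count, for each position, how many later elements it exceeds:
21: 7
24: 8
3: 1
23: 6
16: 4
2: 0
26: 4
11: 1
8: 0
15: 0
19: 0
Sum: 7 + 8 + 1 + 6 + 4 + 0 + 4 + 1 + 0 + 0 + 0 = 31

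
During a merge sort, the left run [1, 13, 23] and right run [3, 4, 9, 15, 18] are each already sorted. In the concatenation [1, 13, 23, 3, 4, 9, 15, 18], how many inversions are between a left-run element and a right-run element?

8

Take each right-half value and tally the left-half values above it:
r = 3: 13, 23 → 2
r = 4: 13, 23 → 2
r = 9: 13, 23 → 2
r = 15: 23 → 1
r = 18: 23 → 1
Cross-inversions: 2 + 2 + 2 + 1 + 1 = 8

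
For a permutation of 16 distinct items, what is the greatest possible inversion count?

120

A reversed (strictly descending) arrangement makes every pair an inversion, giving C(16, 2) inversions.
C(16, 2) = 16·15/2 = 120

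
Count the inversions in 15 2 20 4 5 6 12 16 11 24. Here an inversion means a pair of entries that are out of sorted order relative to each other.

Count, for each position, how many later elements it exceeds:
15: 6
2: 0
20: 6
4: 0
5: 0
6: 0
12: 1
16: 1
11: 0
24: 0
Sum: 6 + 0 + 6 + 0 + 0 + 0 + 1 + 1 + 0 + 0 = 14

14 out-of-order pairs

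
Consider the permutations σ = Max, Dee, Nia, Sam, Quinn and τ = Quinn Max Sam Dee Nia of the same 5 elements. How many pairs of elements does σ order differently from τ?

6 discordant pairs

Assign each item its position (1..5) in the first ordering, then rewrite the second ordering as that position sequence:
positions: Max→1, Dee→2, Nia→3, Sam→4, Quinn→5
second ordering as positions: [5, 1, 4, 2, 3]
Discordant pairs = inversions in this position sequence.
5: 1, 4, 2, 3 → 4
1: 0
4: 2, 3 → 2
2: 0
3: 0
Total: 4 + 0 + 2 + 0 + 0 = 6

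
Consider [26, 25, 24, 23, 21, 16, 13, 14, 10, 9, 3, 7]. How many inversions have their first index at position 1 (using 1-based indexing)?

The element at index 1 is 26.
Elements after it: 25, 24, 23, 21, 16, 13, 14, 10, 9, 3, 7
Those smaller than 26: 25, 24, 23, 21, 16, 13, 14, 10, 9, 3, 7

11 such elements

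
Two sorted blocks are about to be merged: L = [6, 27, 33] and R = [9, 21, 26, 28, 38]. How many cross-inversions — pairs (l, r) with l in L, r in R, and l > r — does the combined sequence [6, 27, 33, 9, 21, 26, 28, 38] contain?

Count, for every r in R, how many entries of L exceed r:
r = 9: 27, 33 → 2
r = 21: 27, 33 → 2
r = 26: 27, 33 → 2
r = 28: 33 → 1
r = 38: none → 0
Cross-inversions: 2 + 2 + 2 + 1 + 0 = 7

7 cross-inversions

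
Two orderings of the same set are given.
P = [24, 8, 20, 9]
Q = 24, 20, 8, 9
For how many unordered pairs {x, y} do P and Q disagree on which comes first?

1 disagreeing pair

Assign each item its position (1..4) in the first ordering, then rewrite the second ordering as that position sequence:
positions: 24→1, 8→2, 20→3, 9→4
second ordering as positions: [1, 3, 2, 4]
Discordant pairs = inversions in this position sequence.
1: 0
3: 2 → 1
2: 0
4: 0
Total: 0 + 1 + 0 + 0 = 1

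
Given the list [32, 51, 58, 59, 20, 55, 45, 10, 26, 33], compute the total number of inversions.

Sweep left to right; for each value list the smaller values that follow it:
32: 3
51: 5
58: 6
59: 6
20: 1
55: 4
45: 3
10: 0
26: 0
33: 0
Sum: 3 + 5 + 6 + 6 + 1 + 4 + 3 + 0 + 0 + 0 = 28

There are 28 inversions.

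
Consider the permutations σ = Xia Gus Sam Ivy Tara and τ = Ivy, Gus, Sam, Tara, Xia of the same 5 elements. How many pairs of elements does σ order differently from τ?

Assign each item its position (1..5) in the first ordering, then rewrite the second ordering as that position sequence:
positions: Xia→1, Gus→2, Sam→3, Ivy→4, Tara→5
second ordering as positions: [4, 2, 3, 5, 1]
Discordant pairs = inversions in this position sequence.
4: 2, 3, 1 → 3
2: 1 → 1
3: 1 → 1
5: 1 → 1
1: 0
Total: 3 + 1 + 1 + 1 + 0 = 6

6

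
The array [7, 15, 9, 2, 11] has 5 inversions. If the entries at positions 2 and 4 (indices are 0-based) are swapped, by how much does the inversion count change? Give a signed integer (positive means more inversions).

+1

Positions 2 and 4 hold 9 and 11; after swapping, the array is [7, 15, 11, 2, 9].
Sweep left to right; for each value list the smaller values that follow it:
7: 1
15: 3
11: 2
2: 0
9: 0
Sum: 1 + 3 + 2 + 0 + 0 = 6
Change: 6 − 5 = +1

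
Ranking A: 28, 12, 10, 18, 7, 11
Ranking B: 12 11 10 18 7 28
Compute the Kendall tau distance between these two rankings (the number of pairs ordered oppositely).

Assign each item its position (1..6) in the first ordering, then rewrite the second ordering as that position sequence:
positions: 28→1, 12→2, 10→3, 18→4, 7→5, 11→6
second ordering as positions: [2, 6, 3, 4, 5, 1]
Discordant pairs = inversions in this position sequence.
2: 1 → 1
6: 3, 4, 5, 1 → 4
3: 1 → 1
4: 1 → 1
5: 1 → 1
1: 0
Total: 1 + 4 + 1 + 1 + 1 + 0 = 8

8 discordant pairs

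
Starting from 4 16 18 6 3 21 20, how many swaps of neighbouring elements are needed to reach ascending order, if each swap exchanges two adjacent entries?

There are 7 adjacent swaps.

The minimum number of adjacent swaps to sort an array equals its inversion count, since every such swap removes exactly one inversion.
Count inversions — for each element, later elements that are smaller:
4: 3 → 1
16: 6, 3 → 2
18: 6, 3 → 2
6: 3 → 1
3: none → 0
21: 20 → 1
20: none → 0
Total inversions: 1 + 2 + 2 + 1 + 0 + 1 + 0 = 7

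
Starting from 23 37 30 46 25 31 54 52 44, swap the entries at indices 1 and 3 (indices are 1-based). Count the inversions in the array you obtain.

Inversions: 11

Positions 1 and 3 hold 23 and 30; after swapping, the array is [30, 37, 23, 46, 25, 31, 54, 52, 44].
Count, for each position, how many later elements it exceeds:
30 → 23, 25 → 2
37 → 23, 25, 31 → 3
23 → none → 0
46 → 25, 31, 44 → 3
25 → none → 0
31 → none → 0
54 → 52, 44 → 2
52 → 44 → 1
44 → none → 0
Sum: 2 + 3 + 0 + 3 + 0 + 0 + 2 + 1 + 0 = 11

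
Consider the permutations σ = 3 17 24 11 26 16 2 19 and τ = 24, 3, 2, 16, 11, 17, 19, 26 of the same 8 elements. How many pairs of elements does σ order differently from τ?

Assign each item its position (1..8) in the first ordering, then rewrite the second ordering as that position sequence:
positions: 3→1, 17→2, 24→3, 11→4, 26→5, 16→6, 2→7, 19→8
second ordering as positions: [3, 1, 7, 6, 4, 2, 8, 5]
Discordant pairs = inversions in this position sequence.
3: 1, 2 → 2
1: 0
7: 6, 4, 2, 5 → 4
6: 4, 2, 5 → 3
4: 2 → 1
2: 0
8: 5 → 1
5: 0
Total: 2 + 0 + 4 + 3 + 1 + 0 + 1 + 0 = 11

Discordant pairs: 11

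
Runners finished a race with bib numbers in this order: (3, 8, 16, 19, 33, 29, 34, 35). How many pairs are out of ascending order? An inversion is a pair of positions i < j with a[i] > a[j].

Count, for each position, how many later elements it exceeds:
3 → none → 0
8 → none → 0
16 → none → 0
19 → none → 0
33 → 29 → 1
29 → none → 0
34 → none → 0
35 → none → 0
Sum: 0 + 0 + 0 + 0 + 1 + 0 + 0 + 0 = 1

1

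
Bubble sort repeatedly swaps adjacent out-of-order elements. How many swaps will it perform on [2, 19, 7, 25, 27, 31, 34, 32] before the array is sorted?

Each adjacent swap fixes exactly one inversion, so the minimum swap count equals the number of inversions.
Count inversions — for each element, later elements that are smaller:
2: none → 0
19: 7 → 1
7: none → 0
25: none → 0
27: none → 0
31: none → 0
34: 32 → 1
32: none → 0
Total inversions: 0 + 1 + 0 + 0 + 0 + 0 + 1 + 0 = 2

2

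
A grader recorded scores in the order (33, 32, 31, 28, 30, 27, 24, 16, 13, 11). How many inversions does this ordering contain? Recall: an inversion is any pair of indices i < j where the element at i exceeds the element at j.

Sweep left to right; for each value list the smaller values that follow it:
33 → 32, 31, 28, 30, 27, 24, 16, 13, 11 → 9
32 → 31, 28, 30, 27, 24, 16, 13, 11 → 8
31 → 28, 30, 27, 24, 16, 13, 11 → 7
28 → 27, 24, 16, 13, 11 → 5
30 → 27, 24, 16, 13, 11 → 5
27 → 24, 16, 13, 11 → 4
24 → 16, 13, 11 → 3
16 → 13, 11 → 2
13 → 11 → 1
11 → none → 0
Sum: 9 + 8 + 7 + 5 + 5 + 4 + 3 + 2 + 1 + 0 = 44

44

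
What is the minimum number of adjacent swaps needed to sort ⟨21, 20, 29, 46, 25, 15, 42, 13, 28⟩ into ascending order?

Adjacent swaps: 19

The minimum number of adjacent swaps to sort an array equals its inversion count, since every such swap removes exactly one inversion.
Count inversions — for each element, later elements that are smaller:
21: 20, 15, 13 → 3
20: 15, 13 → 2
29: 25, 15, 13, 28 → 4
46: 25, 15, 42, 13, 28 → 5
25: 15, 13 → 2
15: 13 → 1
42: 13, 28 → 2
13: none → 0
28: none → 0
Total inversions: 3 + 2 + 4 + 5 + 2 + 1 + 2 + 0 + 0 = 19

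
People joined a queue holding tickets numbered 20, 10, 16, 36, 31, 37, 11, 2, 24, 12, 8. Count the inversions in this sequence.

33

Sweep left to right; for each value list the smaller values that follow it:
20 → 10, 16, 11, 2, 12, 8 → 6
10 → 2, 8 → 2
16 → 11, 2, 12, 8 → 4
36 → 31, 11, 2, 24, 12, 8 → 6
31 → 11, 2, 24, 12, 8 → 5
37 → 11, 2, 24, 12, 8 → 5
11 → 2, 8 → 2
2 → none → 0
24 → 12, 8 → 2
12 → 8 → 1
8 → none → 0
Sum: 6 + 2 + 4 + 6 + 5 + 5 + 2 + 0 + 2 + 1 + 0 = 33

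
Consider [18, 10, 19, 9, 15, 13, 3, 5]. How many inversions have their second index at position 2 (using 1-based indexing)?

1 such element

The element at index 2 is 10.
Elements before it: 18
Those larger than 10: 18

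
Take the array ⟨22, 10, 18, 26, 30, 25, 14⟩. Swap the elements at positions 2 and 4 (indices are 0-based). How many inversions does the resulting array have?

Positions 2 and 4 hold 18 and 30; after swapping, the array is [22, 10, 30, 26, 18, 25, 14].
Element-by-element contributions:
22: 3
10: 0
30: 4
26: 3
18: 1
25: 1
14: 0
Sum: 3 + 0 + 4 + 3 + 1 + 1 + 0 = 12

12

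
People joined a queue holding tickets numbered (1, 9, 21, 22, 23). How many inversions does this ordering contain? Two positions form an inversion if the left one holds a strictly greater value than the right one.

Out-of-order pairs: 0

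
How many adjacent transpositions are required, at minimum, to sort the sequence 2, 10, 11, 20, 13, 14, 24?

2

Minimum adjacent swaps = number of inversions (each swap of adjacent out-of-order elements removes one inversion and no swap can remove more).
Count inversions — for each element, later elements that are smaller:
2: none → 0
10: none → 0
11: none → 0
20: 13, 14 → 2
13: none → 0
14: none → 0
24: none → 0
Total inversions: 0 + 0 + 0 + 2 + 0 + 0 + 0 = 2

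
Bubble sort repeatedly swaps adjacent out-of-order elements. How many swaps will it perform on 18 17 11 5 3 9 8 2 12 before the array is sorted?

26

Each adjacent swap fixes exactly one inversion, so the minimum swap count equals the number of inversions.
Count inversions — for each element, later elements that are smaller:
18: 17, 11, 5, 3, 9, 8, 2, 12 → 8
17: 11, 5, 3, 9, 8, 2, 12 → 7
11: 5, 3, 9, 8, 2 → 5
5: 3, 2 → 2
3: 2 → 1
9: 8, 2 → 2
8: 2 → 1
2: none → 0
12: none → 0
Total inversions: 8 + 7 + 5 + 2 + 1 + 2 + 1 + 0 + 0 = 26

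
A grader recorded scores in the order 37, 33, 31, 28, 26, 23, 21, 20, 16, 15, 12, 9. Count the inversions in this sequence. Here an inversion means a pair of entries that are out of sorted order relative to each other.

Element-by-element contributions:
37 → 33, 31, 28, 26, 23, 21, 20, 16, 15, 12, 9 → 11
33 → 31, 28, 26, 23, 21, 20, 16, 15, 12, 9 → 10
31 → 28, 26, 23, 21, 20, 16, 15, 12, 9 → 9
28 → 26, 23, 21, 20, 16, 15, 12, 9 → 8
26 → 23, 21, 20, 16, 15, 12, 9 → 7
23 → 21, 20, 16, 15, 12, 9 → 6
21 → 20, 16, 15, 12, 9 → 5
20 → 16, 15, 12, 9 → 4
16 → 15, 12, 9 → 3
15 → 12, 9 → 2
12 → 9 → 1
9 → none → 0
Sum: 11 + 10 + 9 + 8 + 7 + 6 + 5 + 4 + 3 + 2 + 1 + 0 = 66

66 inversions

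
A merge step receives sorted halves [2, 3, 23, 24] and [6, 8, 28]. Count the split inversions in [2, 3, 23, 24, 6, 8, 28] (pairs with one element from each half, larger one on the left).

4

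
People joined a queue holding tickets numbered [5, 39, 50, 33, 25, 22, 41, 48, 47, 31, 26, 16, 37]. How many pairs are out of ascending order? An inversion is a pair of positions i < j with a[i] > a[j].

Element-by-element contributions:
5: 0
39: 7
50: 10
33: 5
25: 2
22: 1
41: 4
48: 5
47: 4
31: 2
26: 1
16: 0
37: 0
Sum: 0 + 7 + 10 + 5 + 2 + 1 + 4 + 5 + 4 + 2 + 1 + 0 + 0 = 41

41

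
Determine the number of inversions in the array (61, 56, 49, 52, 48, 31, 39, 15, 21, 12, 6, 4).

63

Count, for each position, how many later elements it exceeds:
61: 11
56: 10
49: 8
52: 8
48: 7
31: 5
39: 5
15: 3
21: 3
12: 2
6: 1
4: 0
Sum: 11 + 10 + 8 + 8 + 7 + 5 + 5 + 3 + 3 + 2 + 1 + 0 = 63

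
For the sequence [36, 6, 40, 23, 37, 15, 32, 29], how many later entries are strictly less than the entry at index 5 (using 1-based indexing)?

3

The element at index 5 is 37.
Elements after it: 15, 32, 29
Those smaller than 37: 15, 32, 29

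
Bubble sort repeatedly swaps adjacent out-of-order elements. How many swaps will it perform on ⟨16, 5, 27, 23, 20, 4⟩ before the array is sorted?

9

Each adjacent swap fixes exactly one inversion, so the minimum swap count equals the number of inversions.
Count inversions — for each element, later elements that are smaller:
16: 5, 4 → 2
5: 4 → 1
27: 23, 20, 4 → 3
23: 20, 4 → 2
20: 4 → 1
4: none → 0
Total inversions: 2 + 1 + 3 + 2 + 1 + 0 = 9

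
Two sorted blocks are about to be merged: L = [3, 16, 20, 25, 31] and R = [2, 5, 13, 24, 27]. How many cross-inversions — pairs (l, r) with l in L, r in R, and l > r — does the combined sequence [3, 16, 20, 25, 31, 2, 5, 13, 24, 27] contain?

16 cross-inversions

Take each right-half value and tally the left-half values above it:
r = 2: 3, 16, 20, 25, 31 → 5
r = 5: 16, 20, 25, 31 → 4
r = 13: 16, 20, 25, 31 → 4
r = 24: 25, 31 → 2
r = 27: 31 → 1
Cross-inversions: 5 + 4 + 4 + 2 + 1 = 16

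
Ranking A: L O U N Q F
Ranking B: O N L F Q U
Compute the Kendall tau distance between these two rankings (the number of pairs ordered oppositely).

Assign each item its position (1..6) in the first ordering, then rewrite the second ordering as that position sequence:
positions: L→1, O→2, U→3, N→4, Q→5, F→6
second ordering as positions: [2, 4, 1, 6, 5, 3]
Discordant pairs = inversions in this position sequence.
2: 1 → 1
4: 1, 3 → 2
1: 0
6: 5, 3 → 2
5: 3 → 1
3: 0
Total: 1 + 2 + 0 + 2 + 1 + 0 = 6

6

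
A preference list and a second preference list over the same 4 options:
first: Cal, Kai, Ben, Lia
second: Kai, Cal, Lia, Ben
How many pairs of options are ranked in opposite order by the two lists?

2 pairs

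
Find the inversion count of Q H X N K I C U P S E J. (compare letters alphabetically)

Count, for each position, how many later elements it exceeds:
Q → H, N, K, I, C, P, E, J → 8
H → C, E → 2
X → N, K, I, C, U, P, S, E, J → 9
N → K, I, C, E, J → 5
K → I, C, E, J → 4
I → C, E → 2
C → none → 0
U → P, S, E, J → 4
P → E, J → 2
S → E, J → 2
E → none → 0
J → none → 0
Sum: 8 + 2 + 9 + 5 + 4 + 2 + 0 + 4 + 2 + 2 + 0 + 0 = 38

Inversions: 38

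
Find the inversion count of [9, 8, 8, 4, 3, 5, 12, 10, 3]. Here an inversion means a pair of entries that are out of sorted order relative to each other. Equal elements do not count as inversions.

20

Element-by-element contributions:
9 → 8, 8, 4, 3, 5, 3 → 6
8 → 4, 3, 5, 3 → 4
8 → 4, 3, 5, 3 → 4
4 → 3, 3 → 2
3 → none → 0
5 → 3 → 1
12 → 10, 3 → 2
10 → 3 → 1
3 → none → 0
Sum: 6 + 4 + 4 + 2 + 0 + 1 + 2 + 1 + 0 = 20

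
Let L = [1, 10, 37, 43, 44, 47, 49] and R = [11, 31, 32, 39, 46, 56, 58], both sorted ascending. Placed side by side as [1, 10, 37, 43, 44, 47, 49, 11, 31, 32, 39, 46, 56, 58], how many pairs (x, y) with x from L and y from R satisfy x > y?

21 cross-inversions

For each element r of the right run, count left-run elements greater than r:
r = 11: 37, 43, 44, 47, 49 → 5
r = 31: 37, 43, 44, 47, 49 → 5
r = 32: 37, 43, 44, 47, 49 → 5
r = 39: 43, 44, 47, 49 → 4
r = 46: 47, 49 → 2
r = 56: none → 0
r = 58: none → 0
Cross-inversions: 5 + 5 + 5 + 4 + 2 + 0 + 0 = 21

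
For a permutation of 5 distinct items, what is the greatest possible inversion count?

The maximum occurs when the array is in strictly decreasing order: every one of the C(5, 2) pairs is inverted.
C(5, 2) = 5·4/2 = 10

10 inversions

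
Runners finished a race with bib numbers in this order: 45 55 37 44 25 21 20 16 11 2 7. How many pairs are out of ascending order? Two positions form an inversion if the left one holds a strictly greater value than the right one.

52

For each element, count later entries that are smaller:
45 → 37, 44, 25, 21, 20, 16, 11, 2, 7 → 9
55 → 37, 44, 25, 21, 20, 16, 11, 2, 7 → 9
37 → 25, 21, 20, 16, 11, 2, 7 → 7
44 → 25, 21, 20, 16, 11, 2, 7 → 7
25 → 21, 20, 16, 11, 2, 7 → 6
21 → 20, 16, 11, 2, 7 → 5
20 → 16, 11, 2, 7 → 4
16 → 11, 2, 7 → 3
11 → 2, 7 → 2
2 → none → 0
7 → none → 0
Sum: 9 + 9 + 7 + 7 + 6 + 5 + 4 + 3 + 2 + 0 + 0 = 52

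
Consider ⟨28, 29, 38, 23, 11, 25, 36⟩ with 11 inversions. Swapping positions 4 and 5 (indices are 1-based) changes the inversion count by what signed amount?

-1

Positions 4 and 5 hold 23 and 11; after swapping, the array is [28, 29, 38, 11, 23, 25, 36].
For each element, count later entries that are smaller:
28 → 11, 23, 25 → 3
29 → 11, 23, 25 → 3
38 → 11, 23, 25, 36 → 4
11 → none → 0
23 → none → 0
25 → none → 0
36 → none → 0
Sum: 3 + 3 + 4 + 0 + 0 + 0 + 0 = 10
Change: 10 − 11 = -1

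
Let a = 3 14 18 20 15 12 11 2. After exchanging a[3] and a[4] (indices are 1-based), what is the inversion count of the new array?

Positions 3 and 4 hold 18 and 20; after swapping, the array is [3, 14, 20, 18, 15, 12, 11, 2].
Sweep left to right; for each value list the smaller values that follow it:
3: 1
14: 3
20: 5
18: 4
15: 3
12: 2
11: 1
2: 0
Sum: 1 + 3 + 5 + 4 + 3 + 2 + 1 + 0 = 19

19 inversions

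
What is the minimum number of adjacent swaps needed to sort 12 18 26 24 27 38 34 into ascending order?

Swaps: 2

Each adjacent swap fixes exactly one inversion, so the minimum swap count equals the number of inversions.
Count inversions — for each element, later elements that are smaller:
12: none → 0
18: none → 0
26: 24 → 1
24: none → 0
27: none → 0
38: 34 → 1
34: none → 0
Total inversions: 0 + 0 + 1 + 0 + 0 + 1 + 0 = 2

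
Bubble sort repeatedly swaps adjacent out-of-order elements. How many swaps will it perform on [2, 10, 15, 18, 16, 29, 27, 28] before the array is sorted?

There are 3 swaps.

The minimum number of adjacent swaps to sort an array equals its inversion count, since every such swap removes exactly one inversion.
Count inversions — for each element, later elements that are smaller:
2: none → 0
10: none → 0
15: none → 0
18: 16 → 1
16: none → 0
29: 27, 28 → 2
27: none → 0
28: none → 0
Total inversions: 0 + 0 + 0 + 1 + 0 + 2 + 0 + 0 = 3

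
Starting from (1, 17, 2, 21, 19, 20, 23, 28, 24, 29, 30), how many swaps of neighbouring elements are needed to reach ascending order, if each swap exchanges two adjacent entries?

The minimum number of adjacent swaps to sort an array equals its inversion count, since every such swap removes exactly one inversion.
Count inversions — for each element, later elements that are smaller:
1: none → 0
17: 2 → 1
2: none → 0
21: 19, 20 → 2
19: none → 0
20: none → 0
23: none → 0
28: 24 → 1
24: none → 0
29: none → 0
30: none → 0
Total inversions: 0 + 1 + 0 + 2 + 0 + 0 + 0 + 1 + 0 + 0 + 0 = 4

4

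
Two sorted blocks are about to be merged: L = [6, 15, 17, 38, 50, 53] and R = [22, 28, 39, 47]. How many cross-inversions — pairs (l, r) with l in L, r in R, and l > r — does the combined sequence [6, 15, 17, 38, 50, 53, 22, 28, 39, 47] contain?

Cross-inversions: 10

Count, for every r in R, how many entries of L exceed r:
r = 22: 38, 50, 53 → 3
r = 28: 38, 50, 53 → 3
r = 39: 50, 53 → 2
r = 47: 50, 53 → 2
Cross-inversions: 3 + 3 + 2 + 2 = 10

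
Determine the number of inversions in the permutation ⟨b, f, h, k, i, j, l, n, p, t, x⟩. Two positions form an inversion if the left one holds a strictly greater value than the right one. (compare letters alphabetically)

2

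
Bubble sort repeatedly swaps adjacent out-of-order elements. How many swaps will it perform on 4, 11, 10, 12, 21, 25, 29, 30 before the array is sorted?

1 adjacent swap

Each adjacent swap fixes exactly one inversion, so the minimum swap count equals the number of inversions.
Count inversions — for each element, later elements that are smaller:
4: none → 0
11: 10 → 1
10: none → 0
12: none → 0
21: none → 0
25: none → 0
29: none → 0
30: none → 0
Total inversions: 0 + 1 + 0 + 0 + 0 + 0 + 0 + 0 = 1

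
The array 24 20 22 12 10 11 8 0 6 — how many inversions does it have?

33 inversions

Element-by-element contributions:
24: 8
20: 6
22: 6
12: 5
10: 3
11: 3
8: 2
0: 0
6: 0
Sum: 8 + 6 + 6 + 5 + 3 + 3 + 2 + 0 + 0 = 33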